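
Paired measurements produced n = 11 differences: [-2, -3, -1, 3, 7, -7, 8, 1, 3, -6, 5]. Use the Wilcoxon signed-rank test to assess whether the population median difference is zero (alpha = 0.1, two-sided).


Step 1: Drop any zero differences (none here) and take |d_i|.
|d| = [2, 3, 1, 3, 7, 7, 8, 1, 3, 6, 5]
Step 2: Midrank |d_i| (ties get averaged ranks).
ranks: |2|->3, |3|->5, |1|->1.5, |3|->5, |7|->9.5, |7|->9.5, |8|->11, |1|->1.5, |3|->5, |6|->8, |5|->7
Step 3: Attach original signs; sum ranks with positive sign and with negative sign.
W+ = 5 + 9.5 + 11 + 1.5 + 5 + 7 = 39
W- = 3 + 5 + 1.5 + 9.5 + 8 = 27
(Check: W+ + W- = 66 should equal n(n+1)/2 = 66.)
Step 4: Test statistic W = min(W+, W-) = 27.
Step 5: Ties in |d|, so use the tie-corrected normal approximation.
        E[W] = n(n+1)/4 = 11*12/4 = 33.
        Tie groups: |d|=1 (t=2), |d|=3 (t=3), |d|=7 (t=2); sum(t^3 - t) = 36.
        Var[W] = n(n+1)(2n+1)/24 - sum(t^3-t)/48 = 3036/24 - 36/48 = 125.75.
        z = (W - E[W]) / sqrt(Var[W]) = (27 - 33) / 11.2138 = -0.5351.
        Two-sided p = 2*Phi(z) = 0.592613.
Step 6: alpha = 0.1. fail to reject H0.

W+ = 39, W- = 27, W = min = 27, p = 0.592613, fail to reject H0.


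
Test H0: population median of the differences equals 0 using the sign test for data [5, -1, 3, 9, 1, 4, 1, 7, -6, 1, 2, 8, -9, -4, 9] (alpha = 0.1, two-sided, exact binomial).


Step 1: Discard zero differences. Original n = 15; n_eff = number of nonzero differences = 15.
Nonzero differences (with sign): +5, -1, +3, +9, +1, +4, +1, +7, -6, +1, +2, +8, -9, -4, +9
Step 2: Count signs: positive = 11, negative = 4.
Step 3: Under H0: P(positive) = 0.5, so the number of positives S ~ Bin(15, 0.5).
Step 4: Two-sided exact p-value = sum of Bin(15,0.5) probabilities at or below the observed probability = 0.118469.
Step 5: alpha = 0.1. fail to reject H0.

n_eff = 15, pos = 11, neg = 4, p = 0.118469, fail to reject H0.


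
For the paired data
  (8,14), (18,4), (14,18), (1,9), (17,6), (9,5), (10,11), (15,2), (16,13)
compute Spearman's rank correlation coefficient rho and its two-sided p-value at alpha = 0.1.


Step 1: Rank x and y separately (midranks; no ties here).
rank(x): 8->2, 18->9, 14->5, 1->1, 17->8, 9->3, 10->4, 15->6, 16->7
rank(y): 14->8, 4->2, 18->9, 9->5, 6->4, 5->3, 11->6, 2->1, 13->7
Step 2: d_i = R_x(i) - R_y(i); compute d_i^2.
  (2-8)^2=36, (9-2)^2=49, (5-9)^2=16, (1-5)^2=16, (8-4)^2=16, (3-3)^2=0, (4-6)^2=4, (6-1)^2=25, (7-7)^2=0
sum(d^2) = 162.
Step 3: rho = 1 - 6*162 / (9*(9^2 - 1)) = 1 - 972/720 = -0.350000.
Step 4: Under H0, t = rho * sqrt((n-2)/(1-rho^2)) = -0.9885 ~ t(7).
Step 5: Two-sided p-value from the t-distribution with 7 df = 0.355820.
Step 6: alpha = 0.1. fail to reject H0.

rho = -0.3500, p = 0.355820, fail to reject H0 at alpha = 0.1.


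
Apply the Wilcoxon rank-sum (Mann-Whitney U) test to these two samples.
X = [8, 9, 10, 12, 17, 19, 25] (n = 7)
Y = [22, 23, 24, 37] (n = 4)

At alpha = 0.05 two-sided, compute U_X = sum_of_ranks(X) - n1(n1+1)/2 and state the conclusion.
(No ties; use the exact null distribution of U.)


Step 1: Combine and sort all 11 observations; assign midranks.
sorted (value, group): (8,X), (9,X), (10,X), (12,X), (17,X), (19,X), (22,Y), (23,Y), (24,Y), (25,X), (37,Y)
ranks: 8->1, 9->2, 10->3, 12->4, 17->5, 19->6, 22->7, 23->8, 24->9, 25->10, 37->11
Step 2: Rank sum for X: R1 = 1 + 2 + 3 + 4 + 5 + 6 + 10 = 31.
Step 3: U_X = R1 - n1(n1+1)/2 = 31 - 7*8/2 = 31 - 28 = 3.
       U_Y = n1*n2 - U_X = 28 - 3 = 25.
Step 4: No ties, so the exact null distribution of U (based on enumerating the C(11,7) = 330 equally likely rank assignments) gives the two-sided p-value.
Step 5: p-value = 0.042424; compare to alpha = 0.05. reject H0.

U_X = 3, p = 0.042424, reject H0 at alpha = 0.05.


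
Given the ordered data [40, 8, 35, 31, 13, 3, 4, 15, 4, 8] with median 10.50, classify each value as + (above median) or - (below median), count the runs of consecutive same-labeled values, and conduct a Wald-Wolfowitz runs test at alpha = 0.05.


Step 1: Compute median = 10.50; label A = above, B = below.
Labels in order: ABAAABBABB  (n_A = 5, n_B = 5)
Step 2: Count runs R = 6.
Step 3: Under H0 (random ordering), E[R] = 2*n_A*n_B/(n_A+n_B) + 1 = 2*5*5/10 + 1 = 6.0000.
        Var[R] = 2*n_A*n_B*(2*n_A*n_B - n_A - n_B) / ((n_A+n_B)^2 * (n_A+n_B-1)) = 2000/900 = 2.2222.
        SD[R] = 1.4907.
Step 4: R = E[R], so z = 0 with no continuity correction.
Step 5: Two-sided p-value via normal approximation = 2*(1 - Phi(|z|)) = 1.000000.
Step 6: alpha = 0.05. fail to reject H0.

R = 6, z = 0.0000, p = 1.000000, fail to reject H0.


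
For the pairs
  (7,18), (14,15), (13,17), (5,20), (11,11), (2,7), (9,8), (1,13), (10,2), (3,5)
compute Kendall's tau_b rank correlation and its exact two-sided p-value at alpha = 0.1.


Step 1: Enumerate the 45 unordered pairs (i,j) with i<j and classify each by sign(x_j-x_i) * sign(y_j-y_i).
  (1,2):dx=+7,dy=-3->D; (1,3):dx=+6,dy=-1->D; (1,4):dx=-2,dy=+2->D; (1,5):dx=+4,dy=-7->D
  (1,6):dx=-5,dy=-11->C; (1,7):dx=+2,dy=-10->D; (1,8):dx=-6,dy=-5->C; (1,9):dx=+3,dy=-16->D
  (1,10):dx=-4,dy=-13->C; (2,3):dx=-1,dy=+2->D; (2,4):dx=-9,dy=+5->D; (2,5):dx=-3,dy=-4->C
  (2,6):dx=-12,dy=-8->C; (2,7):dx=-5,dy=-7->C; (2,8):dx=-13,dy=-2->C; (2,9):dx=-4,dy=-13->C
  (2,10):dx=-11,dy=-10->C; (3,4):dx=-8,dy=+3->D; (3,5):dx=-2,dy=-6->C; (3,6):dx=-11,dy=-10->C
  (3,7):dx=-4,dy=-9->C; (3,8):dx=-12,dy=-4->C; (3,9):dx=-3,dy=-15->C; (3,10):dx=-10,dy=-12->C
  (4,5):dx=+6,dy=-9->D; (4,6):dx=-3,dy=-13->C; (4,7):dx=+4,dy=-12->D; (4,8):dx=-4,dy=-7->C
  (4,9):dx=+5,dy=-18->D; (4,10):dx=-2,dy=-15->C; (5,6):dx=-9,dy=-4->C; (5,7):dx=-2,dy=-3->C
  (5,8):dx=-10,dy=+2->D; (5,9):dx=-1,dy=-9->C; (5,10):dx=-8,dy=-6->C; (6,7):dx=+7,dy=+1->C
  (6,8):dx=-1,dy=+6->D; (6,9):dx=+8,dy=-5->D; (6,10):dx=+1,dy=-2->D; (7,8):dx=-8,dy=+5->D
  (7,9):dx=+1,dy=-6->D; (7,10):dx=-6,dy=-3->C; (8,9):dx=+9,dy=-11->D; (8,10):dx=+2,dy=-8->D
  (9,10):dx=-7,dy=+3->D
Step 2: C = 24, D = 21, total pairs = 45.
Step 3: tau = (C - D)/(n(n-1)/2) = (24 - 21)/45 = 0.066667.
Step 4: Exact two-sided p-value (enumerate n! = 3628800 permutations of y under H0): p = 0.861801.
Step 5: alpha = 0.1. fail to reject H0.

tau_b = 0.0667 (C=24, D=21), p = 0.861801, fail to reject H0.


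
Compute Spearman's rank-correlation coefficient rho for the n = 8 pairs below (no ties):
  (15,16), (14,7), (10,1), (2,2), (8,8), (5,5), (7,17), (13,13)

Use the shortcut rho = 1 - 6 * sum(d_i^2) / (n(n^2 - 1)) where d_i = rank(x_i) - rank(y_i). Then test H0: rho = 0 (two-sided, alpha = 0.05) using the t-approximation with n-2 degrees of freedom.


Step 1: Rank x and y separately (midranks; no ties here).
rank(x): 15->8, 14->7, 10->5, 2->1, 8->4, 5->2, 7->3, 13->6
rank(y): 16->7, 7->4, 1->1, 2->2, 8->5, 5->3, 17->8, 13->6
Step 2: d_i = R_x(i) - R_y(i); compute d_i^2.
  (8-7)^2=1, (7-4)^2=9, (5-1)^2=16, (1-2)^2=1, (4-5)^2=1, (2-3)^2=1, (3-8)^2=25, (6-6)^2=0
sum(d^2) = 54.
Step 3: rho = 1 - 6*54 / (8*(8^2 - 1)) = 1 - 324/504 = 0.357143.
Step 4: Under H0, t = rho * sqrt((n-2)/(1-rho^2)) = 0.9366 ~ t(6).
Step 5: Two-sided p-value from the t-distribution with 6 df = 0.385121.
Step 6: alpha = 0.05. fail to reject H0.

rho = 0.3571, p = 0.385121, fail to reject H0 at alpha = 0.05.


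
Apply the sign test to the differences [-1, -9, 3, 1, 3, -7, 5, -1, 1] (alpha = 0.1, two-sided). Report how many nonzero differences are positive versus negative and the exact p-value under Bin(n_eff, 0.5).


Step 1: Discard zero differences. Original n = 9; n_eff = number of nonzero differences = 9.
Nonzero differences (with sign): -1, -9, +3, +1, +3, -7, +5, -1, +1
Step 2: Count signs: positive = 5, negative = 4.
Step 3: Under H0: P(positive) = 0.5, so the number of positives S ~ Bin(9, 0.5).
Step 4: Two-sided exact p-value = sum of Bin(9,0.5) probabilities at or below the observed probability = 1.000000.
Step 5: alpha = 0.1. fail to reject H0.

n_eff = 9, pos = 5, neg = 4, p = 1.000000, fail to reject H0.


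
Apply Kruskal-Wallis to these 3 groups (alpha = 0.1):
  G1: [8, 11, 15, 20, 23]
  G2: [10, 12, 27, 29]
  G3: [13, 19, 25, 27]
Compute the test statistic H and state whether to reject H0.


Step 1: Combine all N = 13 observations and assign midranks.
sorted (value, group, rank): (8,G1,1), (10,G2,2), (11,G1,3), (12,G2,4), (13,G3,5), (15,G1,6), (19,G3,7), (20,G1,8), (23,G1,9), (25,G3,10), (27,G2,11.5), (27,G3,11.5), (29,G2,13)
Step 2: Sum ranks within each group.
R_1 = 27 (n_1 = 5)
R_2 = 30.5 (n_2 = 4)
R_3 = 33.5 (n_3 = 4)
Step 3: H = 12/(N(N+1)) * sum(R_i^2/n_i) - 3(N+1)
     = 12/(13*14) * (27^2/5 + 30.5^2/4 + 33.5^2/4) - 3*14
     = 0.065934 * 658.925 - 42
     = 1.445604.
Step 4: Ties present; correction factor C = 1 - 6/(13^3 - 13) = 0.997253. Corrected H = 1.445604 / 0.997253 = 1.449587.
Step 5: Under H0, H ~ chi^2(2); p-value = 0.484425.
Step 6: alpha = 0.1. fail to reject H0.

H = 1.4496, df = 2, p = 0.484425, fail to reject H0.


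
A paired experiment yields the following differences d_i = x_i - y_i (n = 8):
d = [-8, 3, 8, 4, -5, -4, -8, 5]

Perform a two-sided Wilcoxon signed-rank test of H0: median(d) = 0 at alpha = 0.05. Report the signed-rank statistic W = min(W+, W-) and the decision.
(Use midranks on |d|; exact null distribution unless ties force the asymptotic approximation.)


Step 1: Drop any zero differences (none here) and take |d_i|.
|d| = [8, 3, 8, 4, 5, 4, 8, 5]
Step 2: Midrank |d_i| (ties get averaged ranks).
ranks: |8|->7, |3|->1, |8|->7, |4|->2.5, |5|->4.5, |4|->2.5, |8|->7, |5|->4.5
Step 3: Attach original signs; sum ranks with positive sign and with negative sign.
W+ = 1 + 7 + 2.5 + 4.5 = 15
W- = 7 + 4.5 + 2.5 + 7 = 21
(Check: W+ + W- = 36 should equal n(n+1)/2 = 36.)
Step 4: Test statistic W = min(W+, W-) = 15.
Step 5: Ties in |d|, so use the tie-corrected normal approximation.
        E[W] = n(n+1)/4 = 8*9/4 = 18.
        Tie groups: |d|=4 (t=2), |d|=5 (t=2), |d|=8 (t=3); sum(t^3 - t) = 36.
        Var[W] = n(n+1)(2n+1)/24 - sum(t^3-t)/48 = 1224/24 - 36/48 = 50.25.
        z = (W - E[W]) / sqrt(Var[W]) = (15 - 18) / 7.0887 = -0.4232.
        Two-sided p = 2*Phi(z) = 0.672144.
Step 6: alpha = 0.05. fail to reject H0.

W+ = 15, W- = 21, W = min = 15, p = 0.672144, fail to reject H0.


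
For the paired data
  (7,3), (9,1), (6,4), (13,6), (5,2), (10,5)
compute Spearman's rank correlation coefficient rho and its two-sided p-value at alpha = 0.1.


Step 1: Rank x and y separately (midranks; no ties here).
rank(x): 7->3, 9->4, 6->2, 13->6, 5->1, 10->5
rank(y): 3->3, 1->1, 4->4, 6->6, 2->2, 5->5
Step 2: d_i = R_x(i) - R_y(i); compute d_i^2.
  (3-3)^2=0, (4-1)^2=9, (2-4)^2=4, (6-6)^2=0, (1-2)^2=1, (5-5)^2=0
sum(d^2) = 14.
Step 3: rho = 1 - 6*14 / (6*(6^2 - 1)) = 1 - 84/210 = 0.600000.
Step 4: Under H0, t = rho * sqrt((n-2)/(1-rho^2)) = 1.5000 ~ t(4).
Step 5: Two-sided p-value from the t-distribution with 4 df = 0.208000.
Step 6: alpha = 0.1. fail to reject H0.

rho = 0.6000, p = 0.208000, fail to reject H0 at alpha = 0.1.


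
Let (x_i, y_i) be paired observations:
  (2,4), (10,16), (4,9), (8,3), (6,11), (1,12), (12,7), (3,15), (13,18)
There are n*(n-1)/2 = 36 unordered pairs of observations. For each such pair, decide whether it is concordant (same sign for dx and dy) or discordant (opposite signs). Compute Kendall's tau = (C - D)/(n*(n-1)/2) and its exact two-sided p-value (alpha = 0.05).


Step 1: Enumerate the 36 unordered pairs (i,j) with i<j and classify each by sign(x_j-x_i) * sign(y_j-y_i).
  (1,2):dx=+8,dy=+12->C; (1,3):dx=+2,dy=+5->C; (1,4):dx=+6,dy=-1->D; (1,5):dx=+4,dy=+7->C
  (1,6):dx=-1,dy=+8->D; (1,7):dx=+10,dy=+3->C; (1,8):dx=+1,dy=+11->C; (1,9):dx=+11,dy=+14->C
  (2,3):dx=-6,dy=-7->C; (2,4):dx=-2,dy=-13->C; (2,5):dx=-4,dy=-5->C; (2,6):dx=-9,dy=-4->C
  (2,7):dx=+2,dy=-9->D; (2,8):dx=-7,dy=-1->C; (2,9):dx=+3,dy=+2->C; (3,4):dx=+4,dy=-6->D
  (3,5):dx=+2,dy=+2->C; (3,6):dx=-3,dy=+3->D; (3,7):dx=+8,dy=-2->D; (3,8):dx=-1,dy=+6->D
  (3,9):dx=+9,dy=+9->C; (4,5):dx=-2,dy=+8->D; (4,6):dx=-7,dy=+9->D; (4,7):dx=+4,dy=+4->C
  (4,8):dx=-5,dy=+12->D; (4,9):dx=+5,dy=+15->C; (5,6):dx=-5,dy=+1->D; (5,7):dx=+6,dy=-4->D
  (5,8):dx=-3,dy=+4->D; (5,9):dx=+7,dy=+7->C; (6,7):dx=+11,dy=-5->D; (6,8):dx=+2,dy=+3->C
  (6,9):dx=+12,dy=+6->C; (7,8):dx=-9,dy=+8->D; (7,9):dx=+1,dy=+11->C; (8,9):dx=+10,dy=+3->C
Step 2: C = 21, D = 15, total pairs = 36.
Step 3: tau = (C - D)/(n(n-1)/2) = (21 - 15)/36 = 0.166667.
Step 4: Exact two-sided p-value (enumerate n! = 362880 permutations of y under H0): p = 0.612202.
Step 5: alpha = 0.05. fail to reject H0.

tau_b = 0.1667 (C=21, D=15), p = 0.612202, fail to reject H0.


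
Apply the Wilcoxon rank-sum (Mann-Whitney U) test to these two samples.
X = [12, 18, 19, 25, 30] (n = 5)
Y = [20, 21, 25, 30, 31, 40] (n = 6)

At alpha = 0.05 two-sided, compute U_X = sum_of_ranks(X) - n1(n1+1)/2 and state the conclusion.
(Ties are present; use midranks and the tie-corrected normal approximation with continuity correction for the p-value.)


Step 1: Combine and sort all 11 observations; assign midranks.
sorted (value, group): (12,X), (18,X), (19,X), (20,Y), (21,Y), (25,X), (25,Y), (30,X), (30,Y), (31,Y), (40,Y)
ranks: 12->1, 18->2, 19->3, 20->4, 21->5, 25->6.5, 25->6.5, 30->8.5, 30->8.5, 31->10, 40->11
Step 2: Rank sum for X: R1 = 1 + 2 + 3 + 6.5 + 8.5 = 21.
Step 3: U_X = R1 - n1(n1+1)/2 = 21 - 5*6/2 = 21 - 15 = 6.
       U_Y = n1*n2 - U_X = 30 - 6 = 24.
Step 4: Ties are present, so use the tie-corrected normal approximation (with continuity correction) for the p-value.
Step 5: p-value = 0.119000; compare to alpha = 0.05. fail to reject H0.

U_X = 6, p = 0.119000, fail to reject H0 at alpha = 0.05.


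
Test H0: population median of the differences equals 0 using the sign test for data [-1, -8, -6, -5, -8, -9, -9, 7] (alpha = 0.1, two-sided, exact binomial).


Step 1: Discard zero differences. Original n = 8; n_eff = number of nonzero differences = 8.
Nonzero differences (with sign): -1, -8, -6, -5, -8, -9, -9, +7
Step 2: Count signs: positive = 1, negative = 7.
Step 3: Under H0: P(positive) = 0.5, so the number of positives S ~ Bin(8, 0.5).
Step 4: Two-sided exact p-value = sum of Bin(8,0.5) probabilities at or below the observed probability = 0.070312.
Step 5: alpha = 0.1. reject H0.

n_eff = 8, pos = 1, neg = 7, p = 0.070312, reject H0.


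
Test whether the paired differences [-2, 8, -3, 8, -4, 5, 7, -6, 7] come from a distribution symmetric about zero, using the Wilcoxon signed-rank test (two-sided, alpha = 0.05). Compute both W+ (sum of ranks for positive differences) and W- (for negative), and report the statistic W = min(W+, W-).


Step 1: Drop any zero differences (none here) and take |d_i|.
|d| = [2, 8, 3, 8, 4, 5, 7, 6, 7]
Step 2: Midrank |d_i| (ties get averaged ranks).
ranks: |2|->1, |8|->8.5, |3|->2, |8|->8.5, |4|->3, |5|->4, |7|->6.5, |6|->5, |7|->6.5
Step 3: Attach original signs; sum ranks with positive sign and with negative sign.
W+ = 8.5 + 8.5 + 4 + 6.5 + 6.5 = 34
W- = 1 + 2 + 3 + 5 = 11
(Check: W+ + W- = 45 should equal n(n+1)/2 = 45.)
Step 4: Test statistic W = min(W+, W-) = 11.
Step 5: Ties in |d|, so use the tie-corrected normal approximation.
        E[W] = n(n+1)/4 = 9*10/4 = 22.5.
        Tie groups: |d|=7 (t=2), |d|=8 (t=2); sum(t^3 - t) = 12.
        Var[W] = n(n+1)(2n+1)/24 - sum(t^3-t)/48 = 1710/24 - 12/48 = 71.
        z = (W - E[W]) / sqrt(Var[W]) = (11 - 22.5) / 8.4261 = -1.3648.
        Two-sided p = 2*Phi(z) = 0.172316.
Step 6: alpha = 0.05. fail to reject H0.

W+ = 34, W- = 11, W = min = 11, p = 0.172316, fail to reject H0.


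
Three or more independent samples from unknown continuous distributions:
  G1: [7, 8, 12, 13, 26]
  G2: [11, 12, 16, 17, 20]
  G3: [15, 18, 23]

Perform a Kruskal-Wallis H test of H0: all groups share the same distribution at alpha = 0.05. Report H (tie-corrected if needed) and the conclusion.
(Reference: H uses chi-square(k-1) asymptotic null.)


Step 1: Combine all N = 13 observations and assign midranks.
sorted (value, group, rank): (7,G1,1), (8,G1,2), (11,G2,3), (12,G1,4.5), (12,G2,4.5), (13,G1,6), (15,G3,7), (16,G2,8), (17,G2,9), (18,G3,10), (20,G2,11), (23,G3,12), (26,G1,13)
Step 2: Sum ranks within each group.
R_1 = 26.5 (n_1 = 5)
R_2 = 35.5 (n_2 = 5)
R_3 = 29 (n_3 = 3)
Step 3: H = 12/(N(N+1)) * sum(R_i^2/n_i) - 3(N+1)
     = 12/(13*14) * (26.5^2/5 + 35.5^2/5 + 29^2/3) - 3*14
     = 0.065934 * 672.833 - 42
     = 2.362637.
Step 4: Ties present; correction factor C = 1 - 6/(13^3 - 13) = 0.997253. Corrected H = 2.362637 / 0.997253 = 2.369146.
Step 5: Under H0, H ~ chi^2(2); p-value = 0.305877.
Step 6: alpha = 0.05. fail to reject H0.

H = 2.3691, df = 2, p = 0.305877, fail to reject H0.


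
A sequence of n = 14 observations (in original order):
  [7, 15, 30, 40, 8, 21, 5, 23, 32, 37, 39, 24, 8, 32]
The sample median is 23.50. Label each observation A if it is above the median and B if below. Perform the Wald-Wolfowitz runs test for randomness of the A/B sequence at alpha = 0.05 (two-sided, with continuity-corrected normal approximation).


Step 1: Compute median = 23.50; label A = above, B = below.
Labels in order: BBAABBBBAAAABA  (n_A = 7, n_B = 7)
Step 2: Count runs R = 6.
Step 3: Under H0 (random ordering), E[R] = 2*n_A*n_B/(n_A+n_B) + 1 = 2*7*7/14 + 1 = 8.0000.
        Var[R] = 2*n_A*n_B*(2*n_A*n_B - n_A - n_B) / ((n_A+n_B)^2 * (n_A+n_B-1)) = 8232/2548 = 3.2308.
        SD[R] = 1.7974.
Step 4: Continuity-corrected z = (R + 0.5 - E[R]) / SD[R] = (6 + 0.5 - 8.0000) / 1.7974 = -0.8345.
Step 5: Two-sided p-value via normal approximation = 2*(1 - Phi(|z|)) = 0.403986.
Step 6: alpha = 0.05. fail to reject H0.

R = 6, z = -0.8345, p = 0.403986, fail to reject H0.


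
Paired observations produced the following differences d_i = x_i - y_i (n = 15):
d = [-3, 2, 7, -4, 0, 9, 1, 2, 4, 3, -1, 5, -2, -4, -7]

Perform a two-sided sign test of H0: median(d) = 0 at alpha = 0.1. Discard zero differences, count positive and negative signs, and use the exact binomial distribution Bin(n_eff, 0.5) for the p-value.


Step 1: Discard zero differences. Original n = 15; n_eff = number of nonzero differences = 14.
Nonzero differences (with sign): -3, +2, +7, -4, +9, +1, +2, +4, +3, -1, +5, -2, -4, -7
Step 2: Count signs: positive = 8, negative = 6.
Step 3: Under H0: P(positive) = 0.5, so the number of positives S ~ Bin(14, 0.5).
Step 4: Two-sided exact p-value = sum of Bin(14,0.5) probabilities at or below the observed probability = 0.790527.
Step 5: alpha = 0.1. fail to reject H0.

n_eff = 14, pos = 8, neg = 6, p = 0.790527, fail to reject H0.


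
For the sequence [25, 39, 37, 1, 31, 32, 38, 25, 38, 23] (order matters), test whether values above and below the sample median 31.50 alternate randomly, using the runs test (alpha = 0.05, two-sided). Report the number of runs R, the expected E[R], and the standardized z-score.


Step 1: Compute median = 31.50; label A = above, B = below.
Labels in order: BAABBAABAB  (n_A = 5, n_B = 5)
Step 2: Count runs R = 7.
Step 3: Under H0 (random ordering), E[R] = 2*n_A*n_B/(n_A+n_B) + 1 = 2*5*5/10 + 1 = 6.0000.
        Var[R] = 2*n_A*n_B*(2*n_A*n_B - n_A - n_B) / ((n_A+n_B)^2 * (n_A+n_B-1)) = 2000/900 = 2.2222.
        SD[R] = 1.4907.
Step 4: Continuity-corrected z = (R - 0.5 - E[R]) / SD[R] = (7 - 0.5 - 6.0000) / 1.4907 = 0.3354.
Step 5: Two-sided p-value via normal approximation = 2*(1 - Phi(|z|)) = 0.737316.
Step 6: alpha = 0.05. fail to reject H0.

R = 7, z = 0.3354, p = 0.737316, fail to reject H0.


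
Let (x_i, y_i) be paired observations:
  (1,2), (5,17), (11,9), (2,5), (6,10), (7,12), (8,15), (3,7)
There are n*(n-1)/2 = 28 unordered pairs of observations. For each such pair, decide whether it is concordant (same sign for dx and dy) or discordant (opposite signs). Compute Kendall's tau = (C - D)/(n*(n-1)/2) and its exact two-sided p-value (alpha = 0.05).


Step 1: Enumerate the 28 unordered pairs (i,j) with i<j and classify each by sign(x_j-x_i) * sign(y_j-y_i).
  (1,2):dx=+4,dy=+15->C; (1,3):dx=+10,dy=+7->C; (1,4):dx=+1,dy=+3->C; (1,5):dx=+5,dy=+8->C
  (1,6):dx=+6,dy=+10->C; (1,7):dx=+7,dy=+13->C; (1,8):dx=+2,dy=+5->C; (2,3):dx=+6,dy=-8->D
  (2,4):dx=-3,dy=-12->C; (2,5):dx=+1,dy=-7->D; (2,6):dx=+2,dy=-5->D; (2,7):dx=+3,dy=-2->D
  (2,8):dx=-2,dy=-10->C; (3,4):dx=-9,dy=-4->C; (3,5):dx=-5,dy=+1->D; (3,6):dx=-4,dy=+3->D
  (3,7):dx=-3,dy=+6->D; (3,8):dx=-8,dy=-2->C; (4,5):dx=+4,dy=+5->C; (4,6):dx=+5,dy=+7->C
  (4,7):dx=+6,dy=+10->C; (4,8):dx=+1,dy=+2->C; (5,6):dx=+1,dy=+2->C; (5,7):dx=+2,dy=+5->C
  (5,8):dx=-3,dy=-3->C; (6,7):dx=+1,dy=+3->C; (6,8):dx=-4,dy=-5->C; (7,8):dx=-5,dy=-8->C
Step 2: C = 21, D = 7, total pairs = 28.
Step 3: tau = (C - D)/(n(n-1)/2) = (21 - 7)/28 = 0.500000.
Step 4: Exact two-sided p-value (enumerate n! = 40320 permutations of y under H0): p = 0.108681.
Step 5: alpha = 0.05. fail to reject H0.

tau_b = 0.5000 (C=21, D=7), p = 0.108681, fail to reject H0.


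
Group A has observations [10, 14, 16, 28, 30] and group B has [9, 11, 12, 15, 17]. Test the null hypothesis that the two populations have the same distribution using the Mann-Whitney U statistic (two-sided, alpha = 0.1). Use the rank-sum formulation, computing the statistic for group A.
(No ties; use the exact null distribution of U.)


Step 1: Combine and sort all 10 observations; assign midranks.
sorted (value, group): (9,Y), (10,X), (11,Y), (12,Y), (14,X), (15,Y), (16,X), (17,Y), (28,X), (30,X)
ranks: 9->1, 10->2, 11->3, 12->4, 14->5, 15->6, 16->7, 17->8, 28->9, 30->10
Step 2: Rank sum for X: R1 = 2 + 5 + 7 + 9 + 10 = 33.
Step 3: U_X = R1 - n1(n1+1)/2 = 33 - 5*6/2 = 33 - 15 = 18.
       U_Y = n1*n2 - U_X = 25 - 18 = 7.
Step 4: No ties, so the exact null distribution of U (based on enumerating the C(10,5) = 252 equally likely rank assignments) gives the two-sided p-value.
Step 5: p-value = 0.309524; compare to alpha = 0.1. fail to reject H0.

U_X = 18, p = 0.309524, fail to reject H0 at alpha = 0.1.


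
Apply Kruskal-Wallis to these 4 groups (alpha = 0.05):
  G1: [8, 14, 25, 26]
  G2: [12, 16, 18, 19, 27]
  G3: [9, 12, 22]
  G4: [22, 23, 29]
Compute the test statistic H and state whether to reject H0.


Step 1: Combine all N = 15 observations and assign midranks.
sorted (value, group, rank): (8,G1,1), (9,G3,2), (12,G2,3.5), (12,G3,3.5), (14,G1,5), (16,G2,6), (18,G2,7), (19,G2,8), (22,G3,9.5), (22,G4,9.5), (23,G4,11), (25,G1,12), (26,G1,13), (27,G2,14), (29,G4,15)
Step 2: Sum ranks within each group.
R_1 = 31 (n_1 = 4)
R_2 = 38.5 (n_2 = 5)
R_3 = 15 (n_3 = 3)
R_4 = 35.5 (n_4 = 3)
Step 3: H = 12/(N(N+1)) * sum(R_i^2/n_i) - 3(N+1)
     = 12/(15*16) * (31^2/4 + 38.5^2/5 + 15^2/3 + 35.5^2/3) - 3*16
     = 0.050000 * 1031.78 - 48
     = 3.589167.
Step 4: Ties present; correction factor C = 1 - 12/(15^3 - 15) = 0.996429. Corrected H = 3.589167 / 0.996429 = 3.602031.
Step 5: Under H0, H ~ chi^2(3); p-value = 0.307768.
Step 6: alpha = 0.05. fail to reject H0.

H = 3.6020, df = 3, p = 0.307768, fail to reject H0.


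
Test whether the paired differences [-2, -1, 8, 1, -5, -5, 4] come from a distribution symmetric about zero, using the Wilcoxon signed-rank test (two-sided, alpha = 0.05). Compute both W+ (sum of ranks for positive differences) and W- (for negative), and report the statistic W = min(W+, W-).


Step 1: Drop any zero differences (none here) and take |d_i|.
|d| = [2, 1, 8, 1, 5, 5, 4]
Step 2: Midrank |d_i| (ties get averaged ranks).
ranks: |2|->3, |1|->1.5, |8|->7, |1|->1.5, |5|->5.5, |5|->5.5, |4|->4
Step 3: Attach original signs; sum ranks with positive sign and with negative sign.
W+ = 7 + 1.5 + 4 = 12.5
W- = 3 + 1.5 + 5.5 + 5.5 = 15.5
(Check: W+ + W- = 28 should equal n(n+1)/2 = 28.)
Step 4: Test statistic W = min(W+, W-) = 12.5.
Step 5: Ties in |d|, so use the tie-corrected normal approximation.
        E[W] = n(n+1)/4 = 7*8/4 = 14.
        Tie groups: |d|=1 (t=2), |d|=5 (t=2); sum(t^3 - t) = 12.
        Var[W] = n(n+1)(2n+1)/24 - sum(t^3-t)/48 = 840/24 - 12/48 = 34.75.
        z = (W - E[W]) / sqrt(Var[W]) = (12.5 - 14) / 5.8949 = -0.2545.
        Two-sided p = 2*Phi(z) = 0.799143.
Step 6: alpha = 0.05. fail to reject H0.

W+ = 12.5, W- = 15.5, W = min = 12.5, p = 0.799143, fail to reject H0.


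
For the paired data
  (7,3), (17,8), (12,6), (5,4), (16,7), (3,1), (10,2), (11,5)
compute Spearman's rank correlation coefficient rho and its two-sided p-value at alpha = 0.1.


Step 1: Rank x and y separately (midranks; no ties here).
rank(x): 7->3, 17->8, 12->6, 5->2, 16->7, 3->1, 10->4, 11->5
rank(y): 3->3, 8->8, 6->6, 4->4, 7->7, 1->1, 2->2, 5->5
Step 2: d_i = R_x(i) - R_y(i); compute d_i^2.
  (3-3)^2=0, (8-8)^2=0, (6-6)^2=0, (2-4)^2=4, (7-7)^2=0, (1-1)^2=0, (4-2)^2=4, (5-5)^2=0
sum(d^2) = 8.
Step 3: rho = 1 - 6*8 / (8*(8^2 - 1)) = 1 - 48/504 = 0.904762.
Step 4: Under H0, t = rho * sqrt((n-2)/(1-rho^2)) = 5.2034 ~ t(6).
Step 5: Two-sided p-value from the t-distribution with 6 df = 0.002008.
Step 6: alpha = 0.1. reject H0.

rho = 0.9048, p = 0.002008, reject H0 at alpha = 0.1.


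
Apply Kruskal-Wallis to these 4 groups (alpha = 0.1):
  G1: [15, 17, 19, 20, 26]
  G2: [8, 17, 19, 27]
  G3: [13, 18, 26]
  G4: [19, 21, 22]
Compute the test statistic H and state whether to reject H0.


Step 1: Combine all N = 15 observations and assign midranks.
sorted (value, group, rank): (8,G2,1), (13,G3,2), (15,G1,3), (17,G1,4.5), (17,G2,4.5), (18,G3,6), (19,G1,8), (19,G2,8), (19,G4,8), (20,G1,10), (21,G4,11), (22,G4,12), (26,G1,13.5), (26,G3,13.5), (27,G2,15)
Step 2: Sum ranks within each group.
R_1 = 39 (n_1 = 5)
R_2 = 28.5 (n_2 = 4)
R_3 = 21.5 (n_3 = 3)
R_4 = 31 (n_4 = 3)
Step 3: H = 12/(N(N+1)) * sum(R_i^2/n_i) - 3(N+1)
     = 12/(15*16) * (39^2/5 + 28.5^2/4 + 21.5^2/3 + 31^2/3) - 3*16
     = 0.050000 * 981.679 - 48
     = 1.083958.
Step 4: Ties present; correction factor C = 1 - 36/(15^3 - 15) = 0.989286. Corrected H = 1.083958 / 0.989286 = 1.095698.
Step 5: Under H0, H ~ chi^2(3); p-value = 0.778113.
Step 6: alpha = 0.1. fail to reject H0.

H = 1.0957, df = 3, p = 0.778113, fail to reject H0.


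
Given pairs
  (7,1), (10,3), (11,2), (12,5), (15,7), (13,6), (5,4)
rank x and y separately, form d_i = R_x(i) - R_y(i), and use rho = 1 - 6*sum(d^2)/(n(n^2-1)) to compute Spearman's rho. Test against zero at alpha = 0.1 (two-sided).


Step 1: Rank x and y separately (midranks; no ties here).
rank(x): 7->2, 10->3, 11->4, 12->5, 15->7, 13->6, 5->1
rank(y): 1->1, 3->3, 2->2, 5->5, 7->7, 6->6, 4->4
Step 2: d_i = R_x(i) - R_y(i); compute d_i^2.
  (2-1)^2=1, (3-3)^2=0, (4-2)^2=4, (5-5)^2=0, (7-7)^2=0, (6-6)^2=0, (1-4)^2=9
sum(d^2) = 14.
Step 3: rho = 1 - 6*14 / (7*(7^2 - 1)) = 1 - 84/336 = 0.750000.
Step 4: Under H0, t = rho * sqrt((n-2)/(1-rho^2)) = 2.5355 ~ t(5).
Step 5: Two-sided p-value from the t-distribution with 5 df = 0.052181.
Step 6: alpha = 0.1. reject H0.

rho = 0.7500, p = 0.052181, reject H0 at alpha = 0.1.


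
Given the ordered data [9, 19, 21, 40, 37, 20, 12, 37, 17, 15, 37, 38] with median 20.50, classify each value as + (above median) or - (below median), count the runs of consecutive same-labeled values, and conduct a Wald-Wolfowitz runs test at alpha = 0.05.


Step 1: Compute median = 20.50; label A = above, B = below.
Labels in order: BBAAABBABBAA  (n_A = 6, n_B = 6)
Step 2: Count runs R = 6.
Step 3: Under H0 (random ordering), E[R] = 2*n_A*n_B/(n_A+n_B) + 1 = 2*6*6/12 + 1 = 7.0000.
        Var[R] = 2*n_A*n_B*(2*n_A*n_B - n_A - n_B) / ((n_A+n_B)^2 * (n_A+n_B-1)) = 4320/1584 = 2.7273.
        SD[R] = 1.6514.
Step 4: Continuity-corrected z = (R + 0.5 - E[R]) / SD[R] = (6 + 0.5 - 7.0000) / 1.6514 = -0.3028.
Step 5: Two-sided p-value via normal approximation = 2*(1 - Phi(|z|)) = 0.762069.
Step 6: alpha = 0.05. fail to reject H0.

R = 6, z = -0.3028, p = 0.762069, fail to reject H0.


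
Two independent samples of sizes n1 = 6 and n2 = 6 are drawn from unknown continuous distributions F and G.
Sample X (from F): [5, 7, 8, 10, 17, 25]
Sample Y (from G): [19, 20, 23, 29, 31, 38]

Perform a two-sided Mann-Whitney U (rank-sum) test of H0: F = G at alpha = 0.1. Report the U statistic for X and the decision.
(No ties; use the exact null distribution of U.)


Step 1: Combine and sort all 12 observations; assign midranks.
sorted (value, group): (5,X), (7,X), (8,X), (10,X), (17,X), (19,Y), (20,Y), (23,Y), (25,X), (29,Y), (31,Y), (38,Y)
ranks: 5->1, 7->2, 8->3, 10->4, 17->5, 19->6, 20->7, 23->8, 25->9, 29->10, 31->11, 38->12
Step 2: Rank sum for X: R1 = 1 + 2 + 3 + 4 + 5 + 9 = 24.
Step 3: U_X = R1 - n1(n1+1)/2 = 24 - 6*7/2 = 24 - 21 = 3.
       U_Y = n1*n2 - U_X = 36 - 3 = 33.
Step 4: No ties, so the exact null distribution of U (based on enumerating the C(12,6) = 924 equally likely rank assignments) gives the two-sided p-value.
Step 5: p-value = 0.015152; compare to alpha = 0.1. reject H0.

U_X = 3, p = 0.015152, reject H0 at alpha = 0.1.


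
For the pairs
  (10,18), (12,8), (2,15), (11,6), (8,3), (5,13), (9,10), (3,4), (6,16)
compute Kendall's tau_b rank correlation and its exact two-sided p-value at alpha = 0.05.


Step 1: Enumerate the 36 unordered pairs (i,j) with i<j and classify each by sign(x_j-x_i) * sign(y_j-y_i).
  (1,2):dx=+2,dy=-10->D; (1,3):dx=-8,dy=-3->C; (1,4):dx=+1,dy=-12->D; (1,5):dx=-2,dy=-15->C
  (1,6):dx=-5,dy=-5->C; (1,7):dx=-1,dy=-8->C; (1,8):dx=-7,dy=-14->C; (1,9):dx=-4,dy=-2->C
  (2,3):dx=-10,dy=+7->D; (2,4):dx=-1,dy=-2->C; (2,5):dx=-4,dy=-5->C; (2,6):dx=-7,dy=+5->D
  (2,7):dx=-3,dy=+2->D; (2,8):dx=-9,dy=-4->C; (2,9):dx=-6,dy=+8->D; (3,4):dx=+9,dy=-9->D
  (3,5):dx=+6,dy=-12->D; (3,6):dx=+3,dy=-2->D; (3,7):dx=+7,dy=-5->D; (3,8):dx=+1,dy=-11->D
  (3,9):dx=+4,dy=+1->C; (4,5):dx=-3,dy=-3->C; (4,6):dx=-6,dy=+7->D; (4,7):dx=-2,dy=+4->D
  (4,8):dx=-8,dy=-2->C; (4,9):dx=-5,dy=+10->D; (5,6):dx=-3,dy=+10->D; (5,7):dx=+1,dy=+7->C
  (5,8):dx=-5,dy=+1->D; (5,9):dx=-2,dy=+13->D; (6,7):dx=+4,dy=-3->D; (6,8):dx=-2,dy=-9->C
  (6,9):dx=+1,dy=+3->C; (7,8):dx=-6,dy=-6->C; (7,9):dx=-3,dy=+6->D; (8,9):dx=+3,dy=+12->C
Step 2: C = 17, D = 19, total pairs = 36.
Step 3: tau = (C - D)/(n(n-1)/2) = (17 - 19)/36 = -0.055556.
Step 4: Exact two-sided p-value (enumerate n! = 362880 permutations of y under H0): p = 0.919455.
Step 5: alpha = 0.05. fail to reject H0.

tau_b = -0.0556 (C=17, D=19), p = 0.919455, fail to reject H0.


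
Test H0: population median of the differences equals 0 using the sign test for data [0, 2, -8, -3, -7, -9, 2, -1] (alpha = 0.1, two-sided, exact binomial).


Step 1: Discard zero differences. Original n = 8; n_eff = number of nonzero differences = 7.
Nonzero differences (with sign): +2, -8, -3, -7, -9, +2, -1
Step 2: Count signs: positive = 2, negative = 5.
Step 3: Under H0: P(positive) = 0.5, so the number of positives S ~ Bin(7, 0.5).
Step 4: Two-sided exact p-value = sum of Bin(7,0.5) probabilities at or below the observed probability = 0.453125.
Step 5: alpha = 0.1. fail to reject H0.

n_eff = 7, pos = 2, neg = 5, p = 0.453125, fail to reject H0.


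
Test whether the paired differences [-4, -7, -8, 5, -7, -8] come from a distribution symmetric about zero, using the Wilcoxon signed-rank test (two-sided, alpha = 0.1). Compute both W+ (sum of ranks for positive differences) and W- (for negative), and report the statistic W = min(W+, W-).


Step 1: Drop any zero differences (none here) and take |d_i|.
|d| = [4, 7, 8, 5, 7, 8]
Step 2: Midrank |d_i| (ties get averaged ranks).
ranks: |4|->1, |7|->3.5, |8|->5.5, |5|->2, |7|->3.5, |8|->5.5
Step 3: Attach original signs; sum ranks with positive sign and with negative sign.
W+ = 2 = 2
W- = 1 + 3.5 + 5.5 + 3.5 + 5.5 = 19
(Check: W+ + W- = 21 should equal n(n+1)/2 = 21.)
Step 4: Test statistic W = min(W+, W-) = 2.
Step 5: Ties in |d|, so use the tie-corrected normal approximation.
        E[W] = n(n+1)/4 = 6*7/4 = 10.5.
        Tie groups: |d|=7 (t=2), |d|=8 (t=2); sum(t^3 - t) = 12.
        Var[W] = n(n+1)(2n+1)/24 - sum(t^3-t)/48 = 546/24 - 12/48 = 22.5.
        z = (W - E[W]) / sqrt(Var[W]) = (2 - 10.5) / 4.7434 = -1.7920.
        Two-sided p = 2*Phi(z) = 0.073140.
Step 6: alpha = 0.1. reject H0.

W+ = 2, W- = 19, W = min = 2, p = 0.073140, reject H0.


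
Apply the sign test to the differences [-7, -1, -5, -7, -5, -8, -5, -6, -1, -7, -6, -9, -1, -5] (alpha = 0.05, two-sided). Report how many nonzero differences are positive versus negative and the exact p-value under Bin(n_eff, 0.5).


Step 1: Discard zero differences. Original n = 14; n_eff = number of nonzero differences = 14.
Nonzero differences (with sign): -7, -1, -5, -7, -5, -8, -5, -6, -1, -7, -6, -9, -1, -5
Step 2: Count signs: positive = 0, negative = 14.
Step 3: Under H0: P(positive) = 0.5, so the number of positives S ~ Bin(14, 0.5).
Step 4: Two-sided exact p-value = sum of Bin(14,0.5) probabilities at or below the observed probability = 0.000122.
Step 5: alpha = 0.05. reject H0.

n_eff = 14, pos = 0, neg = 14, p = 0.000122, reject H0.


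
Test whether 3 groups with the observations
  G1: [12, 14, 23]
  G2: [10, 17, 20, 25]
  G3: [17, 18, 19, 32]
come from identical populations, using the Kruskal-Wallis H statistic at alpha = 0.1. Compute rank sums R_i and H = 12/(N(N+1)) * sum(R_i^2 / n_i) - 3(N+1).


Step 1: Combine all N = 11 observations and assign midranks.
sorted (value, group, rank): (10,G2,1), (12,G1,2), (14,G1,3), (17,G2,4.5), (17,G3,4.5), (18,G3,6), (19,G3,7), (20,G2,8), (23,G1,9), (25,G2,10), (32,G3,11)
Step 2: Sum ranks within each group.
R_1 = 14 (n_1 = 3)
R_2 = 23.5 (n_2 = 4)
R_3 = 28.5 (n_3 = 4)
Step 3: H = 12/(N(N+1)) * sum(R_i^2/n_i) - 3(N+1)
     = 12/(11*12) * (14^2/3 + 23.5^2/4 + 28.5^2/4) - 3*12
     = 0.090909 * 406.458 - 36
     = 0.950758.
Step 4: Ties present; correction factor C = 1 - 6/(11^3 - 11) = 0.995455. Corrected H = 0.950758 / 0.995455 = 0.955099.
Step 5: Under H0, H ~ chi^2(2); p-value = 0.620302.
Step 6: alpha = 0.1. fail to reject H0.

H = 0.9551, df = 2, p = 0.620302, fail to reject H0.


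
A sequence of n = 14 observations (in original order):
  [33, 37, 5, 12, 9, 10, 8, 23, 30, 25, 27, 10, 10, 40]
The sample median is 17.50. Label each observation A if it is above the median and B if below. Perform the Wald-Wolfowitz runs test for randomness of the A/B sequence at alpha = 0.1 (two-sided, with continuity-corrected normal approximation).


Step 1: Compute median = 17.50; label A = above, B = below.
Labels in order: AABBBBBAAAABBA  (n_A = 7, n_B = 7)
Step 2: Count runs R = 5.
Step 3: Under H0 (random ordering), E[R] = 2*n_A*n_B/(n_A+n_B) + 1 = 2*7*7/14 + 1 = 8.0000.
        Var[R] = 2*n_A*n_B*(2*n_A*n_B - n_A - n_B) / ((n_A+n_B)^2 * (n_A+n_B-1)) = 8232/2548 = 3.2308.
        SD[R] = 1.7974.
Step 4: Continuity-corrected z = (R + 0.5 - E[R]) / SD[R] = (5 + 0.5 - 8.0000) / 1.7974 = -1.3909.
Step 5: Two-sided p-value via normal approximation = 2*(1 - Phi(|z|)) = 0.164264.
Step 6: alpha = 0.1. fail to reject H0.

R = 5, z = -1.3909, p = 0.164264, fail to reject H0.


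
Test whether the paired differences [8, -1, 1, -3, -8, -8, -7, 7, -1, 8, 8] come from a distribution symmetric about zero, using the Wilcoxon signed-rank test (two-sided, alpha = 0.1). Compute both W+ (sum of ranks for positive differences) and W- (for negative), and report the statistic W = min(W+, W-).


Step 1: Drop any zero differences (none here) and take |d_i|.
|d| = [8, 1, 1, 3, 8, 8, 7, 7, 1, 8, 8]
Step 2: Midrank |d_i| (ties get averaged ranks).
ranks: |8|->9, |1|->2, |1|->2, |3|->4, |8|->9, |8|->9, |7|->5.5, |7|->5.5, |1|->2, |8|->9, |8|->9
Step 3: Attach original signs; sum ranks with positive sign and with negative sign.
W+ = 9 + 2 + 5.5 + 9 + 9 = 34.5
W- = 2 + 4 + 9 + 9 + 5.5 + 2 = 31.5
(Check: W+ + W- = 66 should equal n(n+1)/2 = 66.)
Step 4: Test statistic W = min(W+, W-) = 31.5.
Step 5: Ties in |d|, so use the tie-corrected normal approximation.
        E[W] = n(n+1)/4 = 11*12/4 = 33.
        Tie groups: |d|=1 (t=3), |d|=7 (t=2), |d|=8 (t=5); sum(t^3 - t) = 150.
        Var[W] = n(n+1)(2n+1)/24 - sum(t^3-t)/48 = 3036/24 - 150/48 = 123.375.
        z = (W - E[W]) / sqrt(Var[W]) = (31.5 - 33) / 11.1074 = -0.1350.
        Two-sided p = 2*Phi(z) = 0.892577.
Step 6: alpha = 0.1. fail to reject H0.

W+ = 34.5, W- = 31.5, W = min = 31.5, p = 0.892577, fail to reject H0.


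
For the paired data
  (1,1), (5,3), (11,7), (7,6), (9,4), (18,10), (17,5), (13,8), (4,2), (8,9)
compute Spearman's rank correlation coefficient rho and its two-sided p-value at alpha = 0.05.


Step 1: Rank x and y separately (midranks; no ties here).
rank(x): 1->1, 5->3, 11->7, 7->4, 9->6, 18->10, 17->9, 13->8, 4->2, 8->5
rank(y): 1->1, 3->3, 7->7, 6->6, 4->4, 10->10, 5->5, 8->8, 2->2, 9->9
Step 2: d_i = R_x(i) - R_y(i); compute d_i^2.
  (1-1)^2=0, (3-3)^2=0, (7-7)^2=0, (4-6)^2=4, (6-4)^2=4, (10-10)^2=0, (9-5)^2=16, (8-8)^2=0, (2-2)^2=0, (5-9)^2=16
sum(d^2) = 40.
Step 3: rho = 1 - 6*40 / (10*(10^2 - 1)) = 1 - 240/990 = 0.757576.
Step 4: Under H0, t = rho * sqrt((n-2)/(1-rho^2)) = 3.2827 ~ t(8).
Step 5: Two-sided p-value from the t-distribution with 8 df = 0.011143.
Step 6: alpha = 0.05. reject H0.

rho = 0.7576, p = 0.011143, reject H0 at alpha = 0.05.


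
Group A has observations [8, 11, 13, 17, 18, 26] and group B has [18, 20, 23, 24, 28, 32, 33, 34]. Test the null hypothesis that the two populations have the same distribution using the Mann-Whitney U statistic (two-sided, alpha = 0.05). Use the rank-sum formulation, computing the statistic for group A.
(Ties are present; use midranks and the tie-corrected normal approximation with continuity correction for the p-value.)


Step 1: Combine and sort all 14 observations; assign midranks.
sorted (value, group): (8,X), (11,X), (13,X), (17,X), (18,X), (18,Y), (20,Y), (23,Y), (24,Y), (26,X), (28,Y), (32,Y), (33,Y), (34,Y)
ranks: 8->1, 11->2, 13->3, 17->4, 18->5.5, 18->5.5, 20->7, 23->8, 24->9, 26->10, 28->11, 32->12, 33->13, 34->14
Step 2: Rank sum for X: R1 = 1 + 2 + 3 + 4 + 5.5 + 10 = 25.5.
Step 3: U_X = R1 - n1(n1+1)/2 = 25.5 - 6*7/2 = 25.5 - 21 = 4.5.
       U_Y = n1*n2 - U_X = 48 - 4.5 = 43.5.
Step 4: Ties are present, so use the tie-corrected normal approximation (with continuity correction) for the p-value.
Step 5: p-value = 0.014065; compare to alpha = 0.05. reject H0.

U_X = 4.5, p = 0.014065, reject H0 at alpha = 0.05.


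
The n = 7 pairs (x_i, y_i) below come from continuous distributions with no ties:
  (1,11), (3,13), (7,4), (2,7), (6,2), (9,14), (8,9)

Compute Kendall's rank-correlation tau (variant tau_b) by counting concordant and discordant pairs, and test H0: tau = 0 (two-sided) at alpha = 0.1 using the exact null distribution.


Step 1: Enumerate the 21 unordered pairs (i,j) with i<j and classify each by sign(x_j-x_i) * sign(y_j-y_i).
  (1,2):dx=+2,dy=+2->C; (1,3):dx=+6,dy=-7->D; (1,4):dx=+1,dy=-4->D; (1,5):dx=+5,dy=-9->D
  (1,6):dx=+8,dy=+3->C; (1,7):dx=+7,dy=-2->D; (2,3):dx=+4,dy=-9->D; (2,4):dx=-1,dy=-6->C
  (2,5):dx=+3,dy=-11->D; (2,6):dx=+6,dy=+1->C; (2,7):dx=+5,dy=-4->D; (3,4):dx=-5,dy=+3->D
  (3,5):dx=-1,dy=-2->C; (3,6):dx=+2,dy=+10->C; (3,7):dx=+1,dy=+5->C; (4,5):dx=+4,dy=-5->D
  (4,6):dx=+7,dy=+7->C; (4,7):dx=+6,dy=+2->C; (5,6):dx=+3,dy=+12->C; (5,7):dx=+2,dy=+7->C
  (6,7):dx=-1,dy=-5->C
Step 2: C = 12, D = 9, total pairs = 21.
Step 3: tau = (C - D)/(n(n-1)/2) = (12 - 9)/21 = 0.142857.
Step 4: Exact two-sided p-value (enumerate n! = 5040 permutations of y under H0): p = 0.772619.
Step 5: alpha = 0.1. fail to reject H0.

tau_b = 0.1429 (C=12, D=9), p = 0.772619, fail to reject H0.


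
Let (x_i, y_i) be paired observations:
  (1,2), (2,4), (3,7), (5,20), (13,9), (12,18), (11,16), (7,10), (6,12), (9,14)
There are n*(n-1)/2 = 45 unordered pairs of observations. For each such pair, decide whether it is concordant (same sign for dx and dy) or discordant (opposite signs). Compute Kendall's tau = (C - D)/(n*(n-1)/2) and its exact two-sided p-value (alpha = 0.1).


Step 1: Enumerate the 45 unordered pairs (i,j) with i<j and classify each by sign(x_j-x_i) * sign(y_j-y_i).
  (1,2):dx=+1,dy=+2->C; (1,3):dx=+2,dy=+5->C; (1,4):dx=+4,dy=+18->C; (1,5):dx=+12,dy=+7->C
  (1,6):dx=+11,dy=+16->C; (1,7):dx=+10,dy=+14->C; (1,8):dx=+6,dy=+8->C; (1,9):dx=+5,dy=+10->C
  (1,10):dx=+8,dy=+12->C; (2,3):dx=+1,dy=+3->C; (2,4):dx=+3,dy=+16->C; (2,5):dx=+11,dy=+5->C
  (2,6):dx=+10,dy=+14->C; (2,7):dx=+9,dy=+12->C; (2,8):dx=+5,dy=+6->C; (2,9):dx=+4,dy=+8->C
  (2,10):dx=+7,dy=+10->C; (3,4):dx=+2,dy=+13->C; (3,5):dx=+10,dy=+2->C; (3,6):dx=+9,dy=+11->C
  (3,7):dx=+8,dy=+9->C; (3,8):dx=+4,dy=+3->C; (3,9):dx=+3,dy=+5->C; (3,10):dx=+6,dy=+7->C
  (4,5):dx=+8,dy=-11->D; (4,6):dx=+7,dy=-2->D; (4,7):dx=+6,dy=-4->D; (4,8):dx=+2,dy=-10->D
  (4,9):dx=+1,dy=-8->D; (4,10):dx=+4,dy=-6->D; (5,6):dx=-1,dy=+9->D; (5,7):dx=-2,dy=+7->D
  (5,8):dx=-6,dy=+1->D; (5,9):dx=-7,dy=+3->D; (5,10):dx=-4,dy=+5->D; (6,7):dx=-1,dy=-2->C
  (6,8):dx=-5,dy=-8->C; (6,9):dx=-6,dy=-6->C; (6,10):dx=-3,dy=-4->C; (7,8):dx=-4,dy=-6->C
  (7,9):dx=-5,dy=-4->C; (7,10):dx=-2,dy=-2->C; (8,9):dx=-1,dy=+2->D; (8,10):dx=+2,dy=+4->C
  (9,10):dx=+3,dy=+2->C
Step 2: C = 33, D = 12, total pairs = 45.
Step 3: tau = (C - D)/(n(n-1)/2) = (33 - 12)/45 = 0.466667.
Step 4: Exact two-sided p-value (enumerate n! = 3628800 permutations of y under H0): p = 0.072550.
Step 5: alpha = 0.1. reject H0.

tau_b = 0.4667 (C=33, D=12), p = 0.072550, reject H0.
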